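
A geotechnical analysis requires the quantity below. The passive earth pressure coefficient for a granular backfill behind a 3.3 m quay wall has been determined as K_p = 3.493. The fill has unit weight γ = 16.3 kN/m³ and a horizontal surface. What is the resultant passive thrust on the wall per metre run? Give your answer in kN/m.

P = ½ K_p γ H² = 0.5 × 3.493 × 16.3 × 3.3² = 310.0 kN/m.

310 kN/m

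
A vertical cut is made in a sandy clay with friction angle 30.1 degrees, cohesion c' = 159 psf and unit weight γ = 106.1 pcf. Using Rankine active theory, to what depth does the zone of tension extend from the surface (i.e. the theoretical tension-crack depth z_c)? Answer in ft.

5.20 ft

K_a = tan²(45° − 30.1°/2) = 0.3320; √K_a = 0.5762.
The active pressure is zero where K_a γ z = 2c√K_a, so z_c = 2c/(γ√K_a) = 2×159/(106.1×0.5762) = 5.202 ft.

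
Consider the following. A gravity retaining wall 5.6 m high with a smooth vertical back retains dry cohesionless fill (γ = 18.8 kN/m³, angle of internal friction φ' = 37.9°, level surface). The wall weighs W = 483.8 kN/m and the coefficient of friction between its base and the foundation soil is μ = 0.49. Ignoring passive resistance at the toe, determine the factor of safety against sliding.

K_a = tan²(45° − 37.9°/2) = 0.2389.
P_a = ½K_aγH² = 0.5×0.2389×18.8×5.6² = 70.44 kN/m, acting at H/3 = 1.867 m above the base.
FS_sliding = μW / P_a = 0.49×483.8 / 70.44 = 3.366.

3.37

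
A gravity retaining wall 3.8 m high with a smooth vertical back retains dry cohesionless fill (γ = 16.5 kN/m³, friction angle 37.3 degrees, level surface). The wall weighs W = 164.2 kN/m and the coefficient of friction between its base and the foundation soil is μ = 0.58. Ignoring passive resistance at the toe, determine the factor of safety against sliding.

K_a = tan²(45° − 37.3°/2) = 0.2453.
P_a = ½K_aγH² = 0.5×0.2453×16.5×3.8² = 29.23 kN/m, acting at H/3 = 1.267 m above the base.
FS_sliding = μW / P_a = 0.58×164.2 / 29.23 = 3.258.

3.26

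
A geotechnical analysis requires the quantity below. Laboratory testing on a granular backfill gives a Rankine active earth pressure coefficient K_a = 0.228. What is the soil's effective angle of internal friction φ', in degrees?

39.0°

K_a = tan²(45° − φ/2) ⇒ 45° − φ/2 = arctan(√0.228) = 25.52°.
φ = 2(45° − 25.52°) = 38.95°.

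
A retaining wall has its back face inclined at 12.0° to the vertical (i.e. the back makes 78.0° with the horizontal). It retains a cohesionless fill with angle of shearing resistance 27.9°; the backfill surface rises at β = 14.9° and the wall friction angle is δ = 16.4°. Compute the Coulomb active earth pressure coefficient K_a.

K_a = sin²(α+φ) / [sin²α · sin(α−δ) · (1 + √{sin(φ+δ)sin(φ−β) / (sin(α−δ)sin(α+β))})²].
With α = 78.0°, φ = 27.9°, δ = 16.4°, β = 14.9°: K_a = 0.5428.

0.543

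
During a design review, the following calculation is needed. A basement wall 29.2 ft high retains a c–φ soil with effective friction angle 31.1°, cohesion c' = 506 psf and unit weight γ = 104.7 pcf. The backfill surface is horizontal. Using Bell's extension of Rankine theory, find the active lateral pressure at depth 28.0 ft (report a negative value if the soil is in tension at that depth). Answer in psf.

363 psf

K_a = (1 − sin φ)/(1 + sin φ) = 0.3188.
σ_a = K_a γ z − 2c√K_a = 0.3188×104.7×28.0 − 2×506×0.5646 = 363.2 psf.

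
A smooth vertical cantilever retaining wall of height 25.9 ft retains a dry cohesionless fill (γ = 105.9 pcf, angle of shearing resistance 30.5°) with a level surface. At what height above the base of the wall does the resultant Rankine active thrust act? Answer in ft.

K_a = 0.3267.
The pressure distribution is triangular, so the resultant acts at H/3 above the base = 25.9/3 = 8.633 ft.

8.63 ft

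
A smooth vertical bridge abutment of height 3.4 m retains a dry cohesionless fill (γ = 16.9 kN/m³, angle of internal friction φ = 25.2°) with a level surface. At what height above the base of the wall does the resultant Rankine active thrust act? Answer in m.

K_a = 0.4027.
The pressure distribution is triangular, so the resultant acts at H/3 above the base = 3.4/3 = 1.133 m.

1.13 m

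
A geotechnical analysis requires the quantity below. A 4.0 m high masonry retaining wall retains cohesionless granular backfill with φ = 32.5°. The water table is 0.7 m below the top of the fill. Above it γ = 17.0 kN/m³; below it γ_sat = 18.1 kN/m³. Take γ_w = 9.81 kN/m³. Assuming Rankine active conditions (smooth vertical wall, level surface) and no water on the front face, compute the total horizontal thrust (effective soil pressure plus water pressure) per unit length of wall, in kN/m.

K_a = tan²(45° − φ/2) = 0.3010.
γ' = 18.1 − 9.81 = 8.290 kN/m³. Depth below WT = 3.3 m.
σ'_h at WT = K_a γ d_w = 3.582 kPa; at base = 3.582 + K_a γ' × 3.3 = 11.82 kPa.
P₁ (0–0.7 m) = ½×3.582×0.7 = 1.254. P₂ (0.7–4.0 m) = ½(3.582+11.82)×3.3 = 25.41.
P_w = ½ γ_w h₂² = 0.5×9.81×3.3² = 53.42. Total = 1.254+25.41+53.42 = 80.07 kN/m.

80.1 kN/m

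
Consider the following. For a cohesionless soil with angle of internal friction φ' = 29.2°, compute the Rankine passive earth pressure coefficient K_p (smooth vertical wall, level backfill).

2.91

K_p = (1 + sin φ)/(1 − sin φ) = tan²(45° + 29.2°/2) = 2.905.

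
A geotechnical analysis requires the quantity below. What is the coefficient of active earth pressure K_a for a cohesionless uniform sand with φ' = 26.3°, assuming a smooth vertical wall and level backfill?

0.386

K_a = tan²(45° − φ/2) = tan²(31.85°) = 0.3859.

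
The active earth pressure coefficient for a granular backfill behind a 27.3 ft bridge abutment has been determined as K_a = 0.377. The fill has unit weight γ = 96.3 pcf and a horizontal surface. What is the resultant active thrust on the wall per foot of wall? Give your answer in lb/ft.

P = ½ K_a γ H² = 0.5 × 0.377 × 96.3 × 27.3² = 13530 lb/ft.

13500 lb/ft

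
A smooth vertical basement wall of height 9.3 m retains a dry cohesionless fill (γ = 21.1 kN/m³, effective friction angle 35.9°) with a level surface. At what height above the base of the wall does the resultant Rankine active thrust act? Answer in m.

3.10 m

K_a = 0.2607.
The pressure distribution is triangular, so the resultant acts at H/3 above the base = 9.3/3 = 3.100 m.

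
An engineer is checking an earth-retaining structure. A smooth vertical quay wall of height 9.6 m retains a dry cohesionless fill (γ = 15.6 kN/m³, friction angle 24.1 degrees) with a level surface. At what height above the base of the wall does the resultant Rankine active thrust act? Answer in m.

K_a = 0.4201.
The pressure distribution is triangular, so the resultant acts at H/3 above the base = 9.6/3 = 3.200 m.

3.20 m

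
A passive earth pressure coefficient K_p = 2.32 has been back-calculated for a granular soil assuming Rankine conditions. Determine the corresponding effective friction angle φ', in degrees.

23.4°

K_p = (1+sin φ)/(1−sin φ) ⇒ sin φ = (K_p − 1)/(K_p + 1) = 0.3976.
φ = arcsin(0.3976) = 23.43°.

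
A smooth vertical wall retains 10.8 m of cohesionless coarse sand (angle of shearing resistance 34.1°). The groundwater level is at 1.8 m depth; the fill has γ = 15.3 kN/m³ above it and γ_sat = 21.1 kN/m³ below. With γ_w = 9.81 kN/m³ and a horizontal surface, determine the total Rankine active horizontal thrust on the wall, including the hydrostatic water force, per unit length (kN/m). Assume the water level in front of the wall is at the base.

K_a = tan²(45° − φ/2) = 0.2815.
γ' = 21.1 − 9.81 = 11.29 kN/m³. Depth below WT = 9.0 m.
σ'_h at WT = K_a γ d_w = 7.753 kPa; at base = 7.753 + K_a γ' × 9.0 = 36.36 kPa.
P₁ (0–1.8 m) = ½×7.753×1.8 = 6.978. P₂ (1.8–10.8 m) = ½(7.753+36.36)×9.0 = 198.5.
P_w = ½ γ_w h₂² = 0.5×9.81×9.0² = 397.3. Total = 6.978+198.5+397.3 = 602.8 kN/m.

603 kN/m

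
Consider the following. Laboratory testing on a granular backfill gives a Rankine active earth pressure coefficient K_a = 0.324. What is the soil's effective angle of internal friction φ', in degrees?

30.7°

K_a = tan²(45° − φ/2) ⇒ 45° − φ/2 = arctan(√0.324) = 29.65°.
φ = 2(45° − 29.65°) = 30.70°.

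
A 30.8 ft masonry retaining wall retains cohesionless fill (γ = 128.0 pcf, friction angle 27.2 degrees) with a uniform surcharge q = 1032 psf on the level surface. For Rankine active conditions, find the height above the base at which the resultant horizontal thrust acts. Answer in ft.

12.0 ft

K_a = 0.3726.
Triangular part P₁ = ½K_aγH² = 22620 at H/3 = 10.27 ft; rectangular part P₂ = K_a q H = 11840 at H/2 = 15.40 ft.
ȳ = (P₁·10.27 + P₂·15.40)/(P₁+P₂) = 12.03 ft.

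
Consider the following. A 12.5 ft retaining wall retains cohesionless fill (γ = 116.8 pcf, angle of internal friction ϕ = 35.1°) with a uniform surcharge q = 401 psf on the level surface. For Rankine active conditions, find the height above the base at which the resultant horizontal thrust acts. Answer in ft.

K_a = 0.2698.
Triangular part P₁ = ½K_aγH² = 2462 at H/3 = 4.167 ft; rectangular part P₂ = K_a q H = 1353 at H/2 = 6.250 ft.
ȳ = (P₁·4.167 + P₂·6.250)/(P₁+P₂) = 4.905 ft.

4.91 ft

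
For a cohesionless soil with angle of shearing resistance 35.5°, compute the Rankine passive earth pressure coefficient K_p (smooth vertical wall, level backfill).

K_p = (1 + sin φ)/(1 − sin φ) = tan²(45° + 35.5°/2) = 3.770.

3.77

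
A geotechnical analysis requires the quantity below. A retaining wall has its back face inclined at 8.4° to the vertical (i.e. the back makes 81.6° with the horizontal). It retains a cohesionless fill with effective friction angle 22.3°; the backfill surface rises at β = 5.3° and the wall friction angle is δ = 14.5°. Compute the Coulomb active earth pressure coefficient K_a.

0.507

K_a = sin²(α+φ) / [sin²α · sin(α−δ) · (1 + √{sin(φ+δ)sin(φ−β) / (sin(α−δ)sin(α+β))})²].
With α = 81.6°, φ = 22.3°, δ = 14.5°, β = 5.3°: K_a = 0.5066.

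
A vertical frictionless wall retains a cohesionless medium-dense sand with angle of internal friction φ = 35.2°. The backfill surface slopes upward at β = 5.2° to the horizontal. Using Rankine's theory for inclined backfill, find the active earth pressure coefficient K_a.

0.271

K_a = cos β · (cos β − √(cos²β − cos²φ)) / (cos β + √(cos²β − cos²φ)).
cos β = 0.9959, cos φ = 0.8171, √(cos²β − cos²φ) = 0.5693.
K_a = 0.9959 × (0.9959 − 0.5693)/(0.9959 + 0.5693) = 0.2715.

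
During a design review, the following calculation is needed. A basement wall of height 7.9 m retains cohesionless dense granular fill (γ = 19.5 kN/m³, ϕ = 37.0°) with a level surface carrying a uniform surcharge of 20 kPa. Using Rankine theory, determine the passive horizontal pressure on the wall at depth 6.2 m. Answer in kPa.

K_p = (1 + sin φ)/(1 − sin φ) = 4.023.
σ_v = γz + q = 19.5 × 6.2 + 20 = 140.9 kPa.
σ_h = K_p σ_v = 4.023 × 140.9 = 566.8 kPa.

567 kPa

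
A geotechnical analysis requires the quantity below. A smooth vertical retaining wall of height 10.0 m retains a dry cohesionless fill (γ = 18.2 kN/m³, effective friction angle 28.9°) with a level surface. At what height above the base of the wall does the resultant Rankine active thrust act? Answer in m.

K_a = 0.3484.
The pressure distribution is triangular, so the resultant acts at H/3 above the base = 10.0/3 = 3.333 m.

3.33 m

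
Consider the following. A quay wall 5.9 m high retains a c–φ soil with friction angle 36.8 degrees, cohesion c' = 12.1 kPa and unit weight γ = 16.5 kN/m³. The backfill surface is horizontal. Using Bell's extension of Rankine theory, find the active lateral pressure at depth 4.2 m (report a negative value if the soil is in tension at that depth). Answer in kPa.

K_a = (1 − sin φ)/(1 + sin φ) = 0.2508.
σ_a = K_a γ z − 2c√K_a = 0.2508×16.5×4.2 − 2×12.1×0.5008 = 5.259 kPa.

5.26 kPa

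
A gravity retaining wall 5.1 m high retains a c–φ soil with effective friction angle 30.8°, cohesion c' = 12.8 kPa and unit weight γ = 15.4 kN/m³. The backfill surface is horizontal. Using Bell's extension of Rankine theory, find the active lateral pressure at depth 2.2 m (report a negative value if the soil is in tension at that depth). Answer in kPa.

K_a = (1 − sin φ)/(1 + sin φ) = 0.3227.
σ_a = K_a γ z − 2c√K_a = 0.3227×15.4×2.2 − 2×12.8×0.5681 = -3.609 kPa.

-3.61 kPa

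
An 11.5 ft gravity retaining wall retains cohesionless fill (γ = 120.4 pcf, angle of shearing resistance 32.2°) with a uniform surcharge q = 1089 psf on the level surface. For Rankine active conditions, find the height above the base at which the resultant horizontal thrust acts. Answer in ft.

5.01 ft

K_a = 0.3047.
Triangular part P₁ = ½K_aγH² = 2426 at H/3 = 3.833 ft; rectangular part P₂ = K_a q H = 3816 at H/2 = 5.750 ft.
ȳ = (P₁·3.833 + P₂·5.750)/(P₁+P₂) = 5.005 ft.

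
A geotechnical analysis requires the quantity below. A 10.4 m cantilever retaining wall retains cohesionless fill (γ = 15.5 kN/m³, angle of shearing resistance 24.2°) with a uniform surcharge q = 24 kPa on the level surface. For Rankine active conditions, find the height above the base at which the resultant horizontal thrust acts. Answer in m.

K_a = 0.4185.
Triangular part P₁ = ½K_aγH² = 350.8 at H/3 = 3.467 m; rectangular part P₂ = K_a q H = 104.5 at H/2 = 5.200 m.
ȳ = (P₁·3.467 + P₂·5.200)/(P₁+P₂) = 3.864 m.

3.86 m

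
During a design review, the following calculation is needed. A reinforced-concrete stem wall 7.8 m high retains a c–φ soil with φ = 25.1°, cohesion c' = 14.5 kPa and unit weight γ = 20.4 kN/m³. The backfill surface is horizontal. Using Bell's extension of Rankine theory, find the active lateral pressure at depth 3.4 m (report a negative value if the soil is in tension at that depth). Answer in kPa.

K_a = (1 − sin φ)/(1 + sin φ) = 0.4043.
σ_a = K_a γ z − 2c√K_a = 0.4043×20.4×3.4 − 2×14.5×0.6358 = 9.603 kPa.

9.60 kPa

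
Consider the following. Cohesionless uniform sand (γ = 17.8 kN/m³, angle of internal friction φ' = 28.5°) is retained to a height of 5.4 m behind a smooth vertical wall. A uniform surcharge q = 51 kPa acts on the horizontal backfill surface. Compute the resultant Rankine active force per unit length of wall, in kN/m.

189 kN/m

K_a = tan²(45° − φ/2) = 0.3540.
Soil triangle: ½ K_a γ H² = 0.5×0.3540×17.8×5.4² = 91.86 kN/m.
Surcharge rectangle: K_a q H = 0.3540×51×5.4 = 97.48 kN/m.
Total = 91.86 + 97.48 = 189.3 kN/m.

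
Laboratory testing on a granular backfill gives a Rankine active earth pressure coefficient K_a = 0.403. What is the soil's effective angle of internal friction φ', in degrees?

K_a = tan²(45° − φ/2) ⇒ 45° − φ/2 = arctan(√0.403) = 32.41°.
φ = 2(45° − 32.41°) = 25.18°.

25.2°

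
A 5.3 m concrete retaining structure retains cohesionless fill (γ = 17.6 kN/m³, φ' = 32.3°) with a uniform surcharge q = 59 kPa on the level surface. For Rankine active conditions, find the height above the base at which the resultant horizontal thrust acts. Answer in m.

K_a = 0.3035.
Triangular part P₁ = ½K_aγH² = 75.02 at H/3 = 1.767 m; rectangular part P₂ = K_a q H = 94.90 at H/2 = 2.650 m.
ȳ = (P₁·1.767 + P₂·2.650)/(P₁+P₂) = 2.260 m.

2.26 m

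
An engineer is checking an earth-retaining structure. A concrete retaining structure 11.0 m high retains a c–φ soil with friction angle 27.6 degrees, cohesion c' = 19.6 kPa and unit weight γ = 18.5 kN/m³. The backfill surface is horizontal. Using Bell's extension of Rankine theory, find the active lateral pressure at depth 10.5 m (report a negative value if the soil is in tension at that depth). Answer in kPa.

47.5 kPa

K_a = (1 − sin φ)/(1 + sin φ) = 0.3668.
σ_a = K_a γ z − 2c√K_a = 0.3668×18.5×10.5 − 2×19.6×0.6056 = 47.51 kPa.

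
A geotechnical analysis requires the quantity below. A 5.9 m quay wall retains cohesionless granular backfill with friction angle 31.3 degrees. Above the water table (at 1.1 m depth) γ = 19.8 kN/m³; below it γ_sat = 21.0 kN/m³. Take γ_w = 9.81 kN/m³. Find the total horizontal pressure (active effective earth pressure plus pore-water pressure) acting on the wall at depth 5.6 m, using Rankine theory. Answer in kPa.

K_a = (1 − sin φ)/(1 + sin φ) = 0.3162.
γ' = 21.0 − 9.81 = 11.19 kN/m³.
Effective vertical stress at 5.6 m: σ'_v = 19.8×1.1 + 11.19×4.50 = 72.13 kPa.
σ'_h = K_a σ'_v = 0.3162 × 72.13 = 22.81 kPa; u = γ_w × 4.50 = 44.15 kPa.
Total σ_h = 22.81 + 44.15 = 66.95 kPa.

67.0 kPa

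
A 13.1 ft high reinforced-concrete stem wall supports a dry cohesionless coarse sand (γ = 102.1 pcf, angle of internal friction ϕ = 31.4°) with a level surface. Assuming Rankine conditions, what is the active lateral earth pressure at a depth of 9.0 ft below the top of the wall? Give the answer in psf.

289 psf

K_a = (1 − sin φ)/(1 + sin φ) = 0.3149.
σ_h = K_a γ z = 0.3149 × 102.1 × 9.0 = 289.4 psf.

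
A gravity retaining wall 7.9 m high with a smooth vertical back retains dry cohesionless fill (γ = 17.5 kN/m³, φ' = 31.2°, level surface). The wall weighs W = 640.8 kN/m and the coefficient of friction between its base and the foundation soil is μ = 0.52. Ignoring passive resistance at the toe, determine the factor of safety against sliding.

K_a = tan²(45° − 31.2°/2) = 0.3175.
P_a = ½K_aγH² = 0.5×0.3175×17.5×7.9² = 173.4 kN/m, acting at H/3 = 2.633 m above the base.
FS_sliding = μW / P_a = 0.52×640.8 / 173.4 = 1.922.

1.92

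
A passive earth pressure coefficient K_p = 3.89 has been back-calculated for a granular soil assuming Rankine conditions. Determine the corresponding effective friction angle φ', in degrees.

36.2°

K_p = (1+sin φ)/(1−sin φ) ⇒ sin φ = (K_p − 1)/(K_p + 1) = 0.5910.
φ = arcsin(0.5910) = 36.23°.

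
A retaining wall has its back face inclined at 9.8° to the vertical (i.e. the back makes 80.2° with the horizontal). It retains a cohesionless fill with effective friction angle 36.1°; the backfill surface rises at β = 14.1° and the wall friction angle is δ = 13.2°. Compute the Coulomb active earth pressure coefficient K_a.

K_a = sin²(α+φ) / [sin²α · sin(α−δ) · (1 + √{sin(φ+δ)sin(φ−β) / (sin(α−δ)sin(α+β))})²].
With α = 80.2°, φ = 36.1°, δ = 13.2°, β = 14.1°: K_a = 0.3713.

0.371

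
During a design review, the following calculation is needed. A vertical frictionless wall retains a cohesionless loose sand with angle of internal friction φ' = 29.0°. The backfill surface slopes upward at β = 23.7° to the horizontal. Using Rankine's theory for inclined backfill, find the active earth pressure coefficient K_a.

0.497

K_a = cos β · (cos β − √(cos²β − cos²φ)) / (cos β + √(cos²β − cos²φ)).
cos β = 0.9157, cos φ = 0.8746, √(cos²β − cos²φ) = 0.2711.
K_a = 0.9157 × (0.9157 − 0.2711)/(0.9157 + 0.2711) = 0.4974.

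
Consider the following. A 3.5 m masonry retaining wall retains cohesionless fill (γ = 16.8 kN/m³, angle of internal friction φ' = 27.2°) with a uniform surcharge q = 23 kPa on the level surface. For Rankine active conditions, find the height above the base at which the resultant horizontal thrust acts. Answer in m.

K_a = 0.3726.
Triangular part P₁ = ½K_aγH² = 38.34 at H/3 = 1.167 m; rectangular part P₂ = K_a q H = 29.99 at H/2 = 1.750 m.
ȳ = (P₁·1.167 + P₂·1.750)/(P₁+P₂) = 1.423 m.

1.42 m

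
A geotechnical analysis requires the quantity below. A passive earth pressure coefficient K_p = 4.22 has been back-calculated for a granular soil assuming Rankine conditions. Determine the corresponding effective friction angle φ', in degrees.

K_p = (1+sin φ)/(1−sin φ) ⇒ sin φ = (K_p − 1)/(K_p + 1) = 0.6169.
φ = arcsin(0.6169) = 38.09°.

38.1°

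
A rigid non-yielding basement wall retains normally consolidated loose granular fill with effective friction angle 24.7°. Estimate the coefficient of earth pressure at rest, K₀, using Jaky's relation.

K₀ = 1 − sin φ' = 1 − sin 24.7° = 0.5821.

0.582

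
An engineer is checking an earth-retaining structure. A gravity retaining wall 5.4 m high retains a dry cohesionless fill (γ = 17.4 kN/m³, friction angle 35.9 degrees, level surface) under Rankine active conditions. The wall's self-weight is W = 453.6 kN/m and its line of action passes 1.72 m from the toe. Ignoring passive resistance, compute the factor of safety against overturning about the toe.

K_a = tan²(45° − 35.9°/2) = 0.2607.
P_a = ½K_aγH² = 0.5×0.2607×17.4×5.4² = 66.15 kN/m, acting at H/3 = 1.800 m above the base.
Overturning moment M_o = P_a × H/3 = 66.15 × 1.800 = 119.1.
Resisting moment M_r = W × 1.72 = 453.6 × 1.72 = 780.2.
FS_overturning = M_r/M_o = 780.2/119.1 = 6.553.

6.55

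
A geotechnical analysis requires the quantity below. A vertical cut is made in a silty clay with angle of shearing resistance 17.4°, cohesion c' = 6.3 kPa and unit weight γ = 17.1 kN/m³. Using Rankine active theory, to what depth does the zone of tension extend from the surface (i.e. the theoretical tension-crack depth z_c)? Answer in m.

K_a = tan²(45° − 17.4°/2) = 0.5396; √K_a = 0.7346.
The active pressure is zero where K_a γ z = 2c√K_a, so z_c = 2c/(γ√K_a) = 2×6.3/(17.1×0.7346) = 1.003 m.

1.00 m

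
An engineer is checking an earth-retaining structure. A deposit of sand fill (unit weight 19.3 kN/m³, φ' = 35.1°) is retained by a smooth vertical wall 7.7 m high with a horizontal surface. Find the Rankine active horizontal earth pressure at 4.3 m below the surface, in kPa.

K_a = (1 − sin φ)/(1 + sin φ) = 0.2698.
σ_h = K_a γ z = 0.2698 × 19.3 × 4.3 = 22.39 kPa.

22.4 kPa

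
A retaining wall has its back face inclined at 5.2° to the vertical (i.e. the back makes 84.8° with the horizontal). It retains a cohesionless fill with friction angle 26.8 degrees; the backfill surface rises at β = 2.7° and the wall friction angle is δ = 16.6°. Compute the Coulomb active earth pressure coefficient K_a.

0.391

K_a = sin²(α+φ) / [sin²α · sin(α−δ) · (1 + √{sin(φ+δ)sin(φ−β) / (sin(α−δ)sin(α+β))})²].
With α = 84.8°, φ = 26.8°, δ = 16.6°, β = 2.7°: K_a = 0.3908.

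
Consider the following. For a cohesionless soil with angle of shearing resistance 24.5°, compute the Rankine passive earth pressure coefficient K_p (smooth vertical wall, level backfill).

K_p = (1 + sin φ)/(1 − sin φ) = tan²(45° + 24.5°/2) = 2.417.

2.42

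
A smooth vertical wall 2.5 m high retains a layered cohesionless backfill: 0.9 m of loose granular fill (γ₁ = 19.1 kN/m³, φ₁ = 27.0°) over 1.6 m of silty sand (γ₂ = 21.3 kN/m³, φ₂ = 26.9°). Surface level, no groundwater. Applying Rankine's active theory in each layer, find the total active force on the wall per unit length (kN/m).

23.6 kN/m

K_a1 = tan²(45°−27.0°/2) = 0.3755; K_a2 = tan²(45°−26.9°/2) = 0.3770.
Layer 1: σ at base = K_a1 γ₁ h₁ = 6.455 kPa; P₁ = ½×6.455×0.9 = 2.905.
Layer 2: σ_v at top = γ₁h₁ = 17.19; σ_h top = K_a2×17.19 = 6.481; σ_h base = K_a2×(17.19+21.3×1.6) = 19.33.
P₂ = ½(6.481+19.33)×1.6 = 20.65. Total P_a = 2.905+20.65 = 23.55 kN/m.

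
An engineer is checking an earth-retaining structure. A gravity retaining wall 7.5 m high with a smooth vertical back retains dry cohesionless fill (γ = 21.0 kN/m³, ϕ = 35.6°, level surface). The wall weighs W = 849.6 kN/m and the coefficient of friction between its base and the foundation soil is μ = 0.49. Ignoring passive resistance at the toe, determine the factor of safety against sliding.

K_a = tan²(45° − 35.6°/2) = 0.2641.
P_a = ½K_aγH² = 0.5×0.2641×21.0×7.5² = 156.0 kN/m, acting at H/3 = 2.500 m above the base.
FS_sliding = μW / P_a = 0.49×849.6 / 156.0 = 2.669.

2.67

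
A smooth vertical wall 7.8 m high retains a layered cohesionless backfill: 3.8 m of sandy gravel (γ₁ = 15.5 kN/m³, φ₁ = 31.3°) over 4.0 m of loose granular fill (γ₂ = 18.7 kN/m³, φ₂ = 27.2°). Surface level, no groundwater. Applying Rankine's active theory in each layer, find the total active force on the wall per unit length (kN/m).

K_a1 = tan²(45°−31.3°/2) = 0.3162; K_a2 = tan²(45°−27.2°/2) = 0.3726.
Layer 1: σ at base = K_a1 γ₁ h₁ = 18.62 kPa; P₁ = ½×18.62×3.8 = 35.39.
Layer 2: σ_v at top = γ₁h₁ = 58.90; σ_h top = K_a2×58.90 = 21.95; σ_h base = K_a2×(58.90+18.7×4.0) = 49.82.
P₂ = ½(21.95+49.82)×4.0 = 143.5. Total P_a = 35.39+143.5 = 178.9 kN/m.

179 kN/m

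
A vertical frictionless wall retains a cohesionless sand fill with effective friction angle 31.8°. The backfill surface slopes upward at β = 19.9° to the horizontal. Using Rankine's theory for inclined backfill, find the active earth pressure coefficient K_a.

0.377

K_a = cos β · (cos β − √(cos²β − cos²φ)) / (cos β + √(cos²β − cos²φ)).
cos β = 0.9403, cos φ = 0.8499, √(cos²β − cos²φ) = 0.4023.
K_a = 0.9403 × (0.9403 − 0.4023)/(0.9403 + 0.4023) = 0.3768.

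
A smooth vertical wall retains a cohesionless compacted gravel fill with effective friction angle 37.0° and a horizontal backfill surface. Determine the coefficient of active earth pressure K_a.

0.249

K_a = (1 − sin φ)/(1 + sin φ) = (1 − sin 37.0°)/(1 + sin 37.0°) = 0.2486.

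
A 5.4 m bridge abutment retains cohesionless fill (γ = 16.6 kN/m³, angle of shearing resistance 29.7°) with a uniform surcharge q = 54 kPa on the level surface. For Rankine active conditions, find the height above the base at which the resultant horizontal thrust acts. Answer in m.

K_a = 0.3374.
Triangular part P₁ = ½K_aγH² = 81.66 at H/3 = 1.800 m; rectangular part P₂ = K_a q H = 98.38 at H/2 = 2.700 m.
ȳ = (P₁·1.800 + P₂·2.700)/(P₁+P₂) = 2.292 m.

2.29 m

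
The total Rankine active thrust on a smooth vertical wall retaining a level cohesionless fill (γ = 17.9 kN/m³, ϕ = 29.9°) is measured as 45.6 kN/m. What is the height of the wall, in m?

3.90 m

K_a = 0.3347. P_a = ½ K_a γ H² ⇒ H = √(2P_a/(K_a γ)).
H = √(2×45.6/(0.3347×17.9)) = 3.902 m.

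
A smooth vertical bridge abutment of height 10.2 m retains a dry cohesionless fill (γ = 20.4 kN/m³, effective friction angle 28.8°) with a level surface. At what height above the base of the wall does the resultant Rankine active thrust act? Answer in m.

K_a = 0.3498.
The pressure distribution is triangular, so the resultant acts at H/3 above the base = 10.2/3 = 3.400 m.

3.40 m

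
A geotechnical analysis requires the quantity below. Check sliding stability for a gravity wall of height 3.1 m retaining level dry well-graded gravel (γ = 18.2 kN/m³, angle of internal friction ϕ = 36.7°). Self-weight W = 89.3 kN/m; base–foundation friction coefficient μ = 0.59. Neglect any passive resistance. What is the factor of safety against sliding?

2.39

K_a = tan²(45° − 36.7°/2) = 0.2519.
P_a = ½K_aγH² = 0.5×0.2519×18.2×3.1² = 22.03 kN/m, acting at H/3 = 1.033 m above the base.
FS_sliding = μW / P_a = 0.59×89.3 / 22.03 = 2.392.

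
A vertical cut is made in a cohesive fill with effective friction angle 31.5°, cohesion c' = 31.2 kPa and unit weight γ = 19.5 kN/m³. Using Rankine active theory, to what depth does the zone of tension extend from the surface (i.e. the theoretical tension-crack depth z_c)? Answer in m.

5.71 m

K_a = tan²(45° − 31.5°/2) = 0.3136; √K_a = 0.5600.
The active pressure is zero where K_a γ z = 2c√K_a, so z_c = 2c/(γ√K_a) = 2×31.2/(19.5×0.5600) = 5.714 m.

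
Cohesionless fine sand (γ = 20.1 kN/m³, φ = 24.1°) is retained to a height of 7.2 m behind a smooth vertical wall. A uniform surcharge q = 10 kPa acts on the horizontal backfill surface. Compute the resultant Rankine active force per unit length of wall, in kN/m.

K_a = tan²(45° − φ/2) = 0.4201.
Soil triangle: ½ K_a γ H² = 0.5×0.4201×20.1×7.2² = 218.9 kN/m.
Surcharge rectangle: K_a q H = 0.4201×10×7.2 = 30.25 kN/m.
Total = 218.9 + 30.25 = 249.1 kN/m.

249 kN/m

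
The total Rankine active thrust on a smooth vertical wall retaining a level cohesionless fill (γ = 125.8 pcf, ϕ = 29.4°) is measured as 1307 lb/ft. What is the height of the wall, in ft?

7.80 ft

K_a = 0.3415. P_a = ½ K_a γ H² ⇒ H = √(2P_a/(K_a γ)).
H = √(2×1307/(0.3415×125.8)) = 7.801 ft.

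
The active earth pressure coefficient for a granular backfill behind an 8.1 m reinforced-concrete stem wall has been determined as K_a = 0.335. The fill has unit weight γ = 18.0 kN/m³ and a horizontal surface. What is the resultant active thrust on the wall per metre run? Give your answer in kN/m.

198 kN/m

P = ½ K_a γ H² = 0.5 × 0.335 × 18.0 × 8.1² = 197.8 kN/m.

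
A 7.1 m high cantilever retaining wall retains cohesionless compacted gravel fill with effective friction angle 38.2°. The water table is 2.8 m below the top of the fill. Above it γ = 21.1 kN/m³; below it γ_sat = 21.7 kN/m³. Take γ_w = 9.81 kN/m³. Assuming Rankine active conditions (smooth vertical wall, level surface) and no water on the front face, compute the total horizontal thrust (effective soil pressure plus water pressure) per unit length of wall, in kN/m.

K_a = tan²(45° − φ/2) = 0.2358.
γ' = 21.7 − 9.81 = 11.89 kN/m³. Depth below WT = 4.3 m.
σ'_h at WT = K_a γ d_w = 13.93 kPa; at base = 13.93 + K_a γ' × 4.3 = 25.98 kPa.
P₁ (0–2.8 m) = ½×13.93×2.8 = 19.50. P₂ (2.8–7.1 m) = ½(13.93+25.98)×4.3 = 85.82.
P_w = ½ γ_w h₂² = 0.5×9.81×4.3² = 90.69. Total = 19.50+85.82+90.69 = 196.0 kN/m.

196 kN/m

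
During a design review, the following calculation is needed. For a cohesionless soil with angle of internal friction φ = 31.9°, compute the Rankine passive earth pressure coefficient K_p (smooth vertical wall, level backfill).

K_p = (1 + sin φ)/(1 − sin φ) = tan²(45° + 31.9°/2) = 3.241.

3.24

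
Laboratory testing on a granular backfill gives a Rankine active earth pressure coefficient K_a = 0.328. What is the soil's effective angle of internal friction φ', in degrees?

K_a = tan²(45° − φ/2) ⇒ 45° − φ/2 = arctan(√0.328) = 29.80°.
φ = 2(45° − 29.80°) = 30.40°.

30.4°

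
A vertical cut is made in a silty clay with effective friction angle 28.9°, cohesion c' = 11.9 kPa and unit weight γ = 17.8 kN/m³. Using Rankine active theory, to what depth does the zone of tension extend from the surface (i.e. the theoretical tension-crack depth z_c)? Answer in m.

2.27 m

K_a = tan²(45° − 28.9°/2) = 0.3484; √K_a = 0.5902.
The active pressure is zero where K_a γ z = 2c√K_a, so z_c = 2c/(γ√K_a) = 2×11.9/(17.8×0.5902) = 2.265 m.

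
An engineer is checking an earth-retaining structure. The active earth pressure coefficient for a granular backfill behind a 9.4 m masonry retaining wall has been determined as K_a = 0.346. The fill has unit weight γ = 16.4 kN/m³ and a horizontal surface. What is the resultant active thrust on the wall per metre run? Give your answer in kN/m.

251 kN/m

P = ½ K_a γ H² = 0.5 × 0.346 × 16.4 × 9.4² = 250.7 kN/m.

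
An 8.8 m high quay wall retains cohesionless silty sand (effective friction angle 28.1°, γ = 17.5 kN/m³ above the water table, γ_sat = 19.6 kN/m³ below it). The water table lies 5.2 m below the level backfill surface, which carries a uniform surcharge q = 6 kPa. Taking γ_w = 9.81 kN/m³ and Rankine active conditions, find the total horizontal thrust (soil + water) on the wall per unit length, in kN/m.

K_a = tan²(45° − φ/2) = 0.3596.
γ' = 19.6 − 9.81 = 9.790 kN/m³. h₂ = H − d_w = 3.6 m.
σ'_h: at surface K_a·q = 2.158; at WT K_a(q+γd_w) = 34.88; at base K_a(q+γd_w+γ'h₂) = 47.56 kPa.
P₁ = ½(2.158+34.88)×5.2 = 96.30; P₂ = ½(34.88+47.56)×3.6 = 148.4; P_w = ½γ_w h₂² = 63.57.
Total = 96.30+148.4+63.57 = 308.3 kN/m.

308 kN/m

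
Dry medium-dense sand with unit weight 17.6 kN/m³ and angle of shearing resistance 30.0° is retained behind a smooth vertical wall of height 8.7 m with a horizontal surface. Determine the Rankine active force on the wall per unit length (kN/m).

K_a = tan²(45° − φ/2) = 0.3333.
P_a = ½ K_a γ H² = 0.5 × 0.3333 × 17.6 × 8.7² = 222.0 kN/m.

222 kN/m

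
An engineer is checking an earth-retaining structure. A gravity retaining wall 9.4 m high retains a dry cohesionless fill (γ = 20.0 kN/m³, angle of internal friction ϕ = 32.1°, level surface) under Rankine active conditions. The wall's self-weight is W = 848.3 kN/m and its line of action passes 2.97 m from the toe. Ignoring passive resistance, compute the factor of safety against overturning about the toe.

K_a = tan²(45° − 32.1°/2) = 0.3060.
P_a = ½K_aγH² = 0.5×0.3060×20.0×9.4² = 270.4 kN/m, acting at H/3 = 3.133 m above the base.
Overturning moment M_o = P_a × H/3 = 270.4 × 3.133 = 847.2.
Resisting moment M_r = W × 2.97 = 848.3 × 2.97 = 2519.
FS_overturning = M_r/M_o = 2519/847.2 = 2.974.

2.97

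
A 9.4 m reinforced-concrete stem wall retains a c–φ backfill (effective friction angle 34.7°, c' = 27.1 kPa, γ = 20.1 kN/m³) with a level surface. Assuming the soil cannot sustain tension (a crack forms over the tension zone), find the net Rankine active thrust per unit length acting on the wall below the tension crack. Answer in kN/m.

K_a = 0.2745; √K_a = 0.5239.
Tension-crack depth z_c = 2c/(γ√K_a) = 2×27.1/(20.1×0.5239) = 5.147 m.
σ_a at base = K_a γ H − 2c√K_a = 0.2745×20.1×9.4 − 2×27.1×0.5239 = 23.46 kPa.
P_a = ½ × 23.46 × (H − z_c) = 0.5×23.46×4.253 = 49.89 kN/m.

49.9 kN/m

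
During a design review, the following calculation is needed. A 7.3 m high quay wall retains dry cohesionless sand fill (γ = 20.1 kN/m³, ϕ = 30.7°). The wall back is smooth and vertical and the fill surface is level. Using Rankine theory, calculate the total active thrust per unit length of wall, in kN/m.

K_a = tan²(45° − φ/2) = 0.3240.
P_a = ½ K_a γ H² = 0.5 × 0.3240 × 20.1 × 7.3² = 173.5 kN/m.

174 kN/m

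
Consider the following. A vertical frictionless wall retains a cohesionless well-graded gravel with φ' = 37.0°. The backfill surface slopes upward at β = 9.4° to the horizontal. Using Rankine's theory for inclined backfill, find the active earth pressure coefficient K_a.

K_a = cos β · (cos β − √(cos²β − cos²φ)) / (cos β + √(cos²β − cos²φ)).
cos β = 0.9866, cos φ = 0.7986, √(cos²β − cos²φ) = 0.5792.
K_a = 0.9866 × (0.9866 − 0.5792)/(0.9866 + 0.5792) = 0.2567.

0.257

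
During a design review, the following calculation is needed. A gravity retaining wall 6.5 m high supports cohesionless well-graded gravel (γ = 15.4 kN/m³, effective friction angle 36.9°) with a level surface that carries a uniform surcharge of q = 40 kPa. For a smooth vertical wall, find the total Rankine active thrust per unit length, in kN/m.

146 kN/m

K_a = tan²(45° − φ/2) = 0.2497.
Soil triangle: ½ K_a γ H² = 0.5×0.2497×15.4×6.5² = 81.22 kN/m.
Surcharge rectangle: K_a q H = 0.2497×40×6.5 = 64.91 kN/m.
Total = 81.22 + 64.91 = 146.1 kN/m.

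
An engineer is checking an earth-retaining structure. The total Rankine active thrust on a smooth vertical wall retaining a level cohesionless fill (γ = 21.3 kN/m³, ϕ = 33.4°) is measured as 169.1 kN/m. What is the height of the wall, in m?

K_a = 0.2899. P_a = ½ K_a γ H² ⇒ H = √(2P_a/(K_a γ)).
H = √(2×169.1/(0.2899×21.3)) = 7.400 m.

7.40 m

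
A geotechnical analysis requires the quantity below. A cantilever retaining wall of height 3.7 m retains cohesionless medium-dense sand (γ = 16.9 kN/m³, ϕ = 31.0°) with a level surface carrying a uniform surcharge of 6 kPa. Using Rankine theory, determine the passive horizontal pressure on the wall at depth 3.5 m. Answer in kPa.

204 kPa

K_p = (1 + sin φ)/(1 − sin φ) = 3.124.
σ_v = γz + q = 16.9 × 3.5 + 6 = 65.15 kPa.
σ_h = K_p σ_v = 3.124 × 65.15 = 203.5 kPa.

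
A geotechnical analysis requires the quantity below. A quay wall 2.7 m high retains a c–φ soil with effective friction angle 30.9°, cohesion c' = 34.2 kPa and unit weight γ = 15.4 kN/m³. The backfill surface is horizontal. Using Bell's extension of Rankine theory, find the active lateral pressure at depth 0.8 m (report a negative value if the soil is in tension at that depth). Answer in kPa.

K_a = (1 − sin φ)/(1 + sin φ) = 0.3214.
σ_a = K_a γ z − 2c√K_a = 0.3214×15.4×0.8 − 2×34.2×0.5669 = -34.82 kPa.

-34.8 kPa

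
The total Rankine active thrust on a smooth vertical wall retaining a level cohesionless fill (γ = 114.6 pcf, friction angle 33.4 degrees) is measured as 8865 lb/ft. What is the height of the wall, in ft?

K_a = 0.2899. P_a = ½ K_a γ H² ⇒ H = √(2P_a/(K_a γ)).
H = √(2×8865/(0.2899×114.6)) = 23.10 ft.

23.1 ft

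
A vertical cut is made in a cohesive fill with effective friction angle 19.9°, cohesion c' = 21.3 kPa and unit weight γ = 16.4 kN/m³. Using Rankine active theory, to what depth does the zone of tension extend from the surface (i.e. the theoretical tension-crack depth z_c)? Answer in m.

3.70 m

K_a = tan²(45° − 19.9°/2) = 0.4921; √K_a = 0.7015.
The active pressure is zero where K_a γ z = 2c√K_a, so z_c = 2c/(γ√K_a) = 2×21.3/(16.4×0.7015) = 3.703 m.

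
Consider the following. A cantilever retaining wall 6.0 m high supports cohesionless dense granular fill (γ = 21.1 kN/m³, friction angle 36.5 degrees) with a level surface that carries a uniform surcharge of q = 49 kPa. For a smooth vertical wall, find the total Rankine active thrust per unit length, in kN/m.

K_a = tan²(45° − φ/2) = 0.2541.
Soil triangle: ½ K_a γ H² = 0.5×0.2541×21.1×6.0² = 96.49 kN/m.
Surcharge rectangle: K_a q H = 0.2541×49×6.0 = 74.69 kN/m.
Total = 96.49 + 74.69 = 171.2 kN/m.

171 kN/m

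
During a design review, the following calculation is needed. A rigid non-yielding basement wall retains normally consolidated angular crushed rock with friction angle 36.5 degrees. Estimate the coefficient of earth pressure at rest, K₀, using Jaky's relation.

K₀ = 1 − sin φ' = 1 − sin 36.5° = 0.4052.

0.405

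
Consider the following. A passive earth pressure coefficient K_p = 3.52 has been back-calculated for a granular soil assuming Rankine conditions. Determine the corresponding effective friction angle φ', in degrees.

K_p = (1+sin φ)/(1−sin φ) ⇒ sin φ = (K_p − 1)/(K_p + 1) = 0.5575.
φ = arcsin(0.5575) = 33.88°.

33.9°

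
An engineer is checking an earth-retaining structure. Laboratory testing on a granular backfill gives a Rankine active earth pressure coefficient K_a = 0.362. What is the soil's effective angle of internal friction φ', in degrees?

27.9°

K_a = tan²(45° − φ/2) ⇒ 45° − φ/2 = arctan(√0.362) = 31.03°.
φ = 2(45° − 31.03°) = 27.93°.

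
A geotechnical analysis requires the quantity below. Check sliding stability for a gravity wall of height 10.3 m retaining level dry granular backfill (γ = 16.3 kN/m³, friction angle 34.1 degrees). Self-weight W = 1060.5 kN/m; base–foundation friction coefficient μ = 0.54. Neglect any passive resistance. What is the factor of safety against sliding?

K_a = tan²(45° − 34.1°/2) = 0.2815.
P_a = ½K_aγH² = 0.5×0.2815×16.3×10.3² = 243.4 kN/m, acting at H/3 = 3.433 m above the base.
FS_sliding = μW / P_a = 0.54×1060.5 / 243.4 = 2.353.

2.35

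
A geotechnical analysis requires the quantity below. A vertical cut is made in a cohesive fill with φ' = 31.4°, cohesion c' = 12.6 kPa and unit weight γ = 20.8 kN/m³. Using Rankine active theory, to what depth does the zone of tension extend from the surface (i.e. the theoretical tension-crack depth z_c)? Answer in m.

K_a = tan²(45° − 31.4°/2) = 0.3149; √K_a = 0.5612.
The active pressure is zero where K_a γ z = 2c√K_a, so z_c = 2c/(γ√K_a) = 2×12.6/(20.8×0.5612) = 2.159 m.

2.16 m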